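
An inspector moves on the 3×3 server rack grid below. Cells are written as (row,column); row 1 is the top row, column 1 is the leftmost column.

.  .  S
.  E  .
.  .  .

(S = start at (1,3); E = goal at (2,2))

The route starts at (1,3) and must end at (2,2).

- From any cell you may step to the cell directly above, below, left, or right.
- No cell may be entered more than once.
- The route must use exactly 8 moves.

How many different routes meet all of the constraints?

2

Need simple routes of exactly 8 moves from (1,3) to (2,2) (Manhattan distance 2, so 3 moves are spent on a detour and 3 undoing it).
Enumerating: (1,3) (2,3) (3,3) (3,2) (3,1) (2,1) (1,1) (1,2) (2,2) | (1,3) (1,2) (1,1) (2,1) (3,1) (3,2) (3,3) (2,3) (2,2).
That gives 2 routes.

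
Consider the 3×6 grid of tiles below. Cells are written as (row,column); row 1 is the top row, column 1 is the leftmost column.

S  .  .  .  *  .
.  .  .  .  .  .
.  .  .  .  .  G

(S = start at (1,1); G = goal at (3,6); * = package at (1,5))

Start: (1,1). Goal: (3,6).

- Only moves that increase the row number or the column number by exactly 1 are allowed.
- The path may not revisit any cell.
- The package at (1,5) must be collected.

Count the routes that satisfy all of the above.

3

A right/down-only route from (1,1) to (3,6) makes exactly 2 down-moves and 5 right-moves in some order.
With no other constraints that would be C(7,2) = 21 routes.
Split at (1,5) and multiply the segment counts: (1,1)→(1,5): 1; (1,5)→(3,6): 3; product = 3.
That gives 3 routes.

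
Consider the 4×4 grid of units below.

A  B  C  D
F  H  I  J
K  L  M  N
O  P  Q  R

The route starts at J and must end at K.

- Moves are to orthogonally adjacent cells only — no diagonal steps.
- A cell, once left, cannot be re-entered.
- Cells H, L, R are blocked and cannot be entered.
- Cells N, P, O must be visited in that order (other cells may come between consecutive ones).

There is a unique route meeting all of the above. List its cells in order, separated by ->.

The waypoints must appear in the order N, P, O, with no cell reused.
Route from J: down 1 to N, left 1 to M, down 1 to Q, left 2 to O, up 1 to K — 6 moves in all.
Check: order respected (N at step 1, P at step 4, O at step 5).

J -> N -> M -> Q -> P -> O -> K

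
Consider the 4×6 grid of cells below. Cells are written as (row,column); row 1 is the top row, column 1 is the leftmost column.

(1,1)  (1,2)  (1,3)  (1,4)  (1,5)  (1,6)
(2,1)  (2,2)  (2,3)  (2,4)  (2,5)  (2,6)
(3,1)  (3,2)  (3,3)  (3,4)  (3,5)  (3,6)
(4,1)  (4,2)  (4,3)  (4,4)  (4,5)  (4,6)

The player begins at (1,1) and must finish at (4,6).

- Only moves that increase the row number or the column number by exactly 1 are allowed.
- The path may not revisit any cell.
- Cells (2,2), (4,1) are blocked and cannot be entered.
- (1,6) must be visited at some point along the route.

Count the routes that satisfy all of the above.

A right/down-only route from (1,1) to (4,6) makes exactly 3 down-moves and 5 right-moves in some order.
With no other constraints that would be C(8,3) = 56 routes.
Split at (1,6) and multiply the segment counts (each segment already excludes blocked cells): (1,1)→(1,6): 1; (1,6)→(4,6): 1; product = 1.
That gives 1 route.

1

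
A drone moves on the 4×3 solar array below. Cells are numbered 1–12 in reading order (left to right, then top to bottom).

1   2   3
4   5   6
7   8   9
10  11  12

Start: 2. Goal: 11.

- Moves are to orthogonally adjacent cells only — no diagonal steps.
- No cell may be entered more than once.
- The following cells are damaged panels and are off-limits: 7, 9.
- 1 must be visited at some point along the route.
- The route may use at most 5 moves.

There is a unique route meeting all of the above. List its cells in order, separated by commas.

The budget equals the shortest possible length, so every move has to be on a shortest route through the required cells.
Route from 2: left 1 to 1, down 1 to 4, right 1 to 5, down 2 to 11 — 5 moves in all.
Check: all required cells visited; 5 ≤ 5 moves.

2, 1, 4, 5, 8, 11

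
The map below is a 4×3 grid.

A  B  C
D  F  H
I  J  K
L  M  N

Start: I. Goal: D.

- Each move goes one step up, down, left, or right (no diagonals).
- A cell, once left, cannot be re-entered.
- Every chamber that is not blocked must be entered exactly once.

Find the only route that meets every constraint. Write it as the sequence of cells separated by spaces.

I L M N K J F H C B A D

Need to visit all 12 open cells exactly once, starting at I and ending at D.
Cell A has only two open neighbours (D and B), so the path must pass straight through it: one of those is the cell it's entered from and the other is where it exits.
Route from I: down 1 to L, right 2 to N, up 1 to K, left 1 to J, up 1 to F, right 1 to H, up 1 to C, left 2 to A, down 1 to D — 11 moves in all.
Check: all 12 open cells covered.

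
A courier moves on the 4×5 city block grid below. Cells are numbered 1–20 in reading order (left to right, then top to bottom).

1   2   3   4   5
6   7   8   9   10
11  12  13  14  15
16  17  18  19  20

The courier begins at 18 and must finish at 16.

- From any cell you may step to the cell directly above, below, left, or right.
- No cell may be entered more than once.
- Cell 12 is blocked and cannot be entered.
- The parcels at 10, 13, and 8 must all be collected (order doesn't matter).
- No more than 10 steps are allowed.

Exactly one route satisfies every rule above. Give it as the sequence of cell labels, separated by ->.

18 -> 13 -> 14 -> 15 -> 10 -> 9 -> 8 -> 7 -> 6 -> 11 -> 16

Any route must reach 10, 13, and 8 and still end at 16 within 10 moves, so the order of the required stops is forced.
Route from 18: up to 13, 2× right (reaching 15), up to 10, 4× left (reaching 6), 2× down (reaching 16) — 10 moves in all.
Check: all required cells visited; 10 ≤ 10 moves.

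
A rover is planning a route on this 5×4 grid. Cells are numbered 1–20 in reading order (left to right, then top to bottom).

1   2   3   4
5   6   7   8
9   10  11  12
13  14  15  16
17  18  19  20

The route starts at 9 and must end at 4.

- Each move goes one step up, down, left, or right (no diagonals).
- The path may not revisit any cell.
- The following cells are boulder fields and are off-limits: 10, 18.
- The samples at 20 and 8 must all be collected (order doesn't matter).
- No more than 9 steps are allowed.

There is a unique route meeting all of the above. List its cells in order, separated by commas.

9, 13, 14, 15, 19, 20, 16, 12, 8, 4

The 9-move cap with required stops at 20, 8 leaves no slack for detours.
Route from 9: down 1 to 13, right 2 to 15, down 1 to 19, right 1 to 20, up 4 to 4 — 9 moves in all.
Check: all required cells visited; 9 ≤ 9 moves.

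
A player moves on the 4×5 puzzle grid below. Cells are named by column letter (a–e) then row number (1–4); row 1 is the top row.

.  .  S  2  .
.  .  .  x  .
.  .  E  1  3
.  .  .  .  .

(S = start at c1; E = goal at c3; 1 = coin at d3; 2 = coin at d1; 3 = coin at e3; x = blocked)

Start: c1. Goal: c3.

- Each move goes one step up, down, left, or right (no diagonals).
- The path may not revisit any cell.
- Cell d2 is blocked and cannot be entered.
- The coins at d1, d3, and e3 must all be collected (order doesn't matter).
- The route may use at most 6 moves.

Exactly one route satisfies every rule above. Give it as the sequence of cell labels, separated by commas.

c1, d1, e1, e2, e3, d3, c3

The budget equals the shortest possible length, so every move has to be on a shortest route through the required cells.
Route from c1: 2× right (reaching e1), 2× down (reaching e3), 2× left (reaching c3) — 6 moves in all.
Check: all required cells visited; 6 ≤ 6 moves.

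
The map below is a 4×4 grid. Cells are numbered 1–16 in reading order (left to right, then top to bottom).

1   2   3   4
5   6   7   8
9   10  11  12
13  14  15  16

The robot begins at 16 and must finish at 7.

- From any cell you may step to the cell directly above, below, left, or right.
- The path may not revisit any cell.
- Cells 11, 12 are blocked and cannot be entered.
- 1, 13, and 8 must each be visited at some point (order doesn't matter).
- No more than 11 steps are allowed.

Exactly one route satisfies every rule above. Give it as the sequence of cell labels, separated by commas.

Any route must reach 1, 13, and 8 and still end at 7 within 11 moves, so the order of the required stops is forced.
Route from 16: 3× left (reaching 13), 3× up (reaching 1), 3× right (reaching 4), down to 8, left to 7 — 11 moves in all.
Check: all required cells visited; 11 ≤ 11 moves.

16, 15, 14, 13, 9, 5, 1, 2, 3, 4, 8, 7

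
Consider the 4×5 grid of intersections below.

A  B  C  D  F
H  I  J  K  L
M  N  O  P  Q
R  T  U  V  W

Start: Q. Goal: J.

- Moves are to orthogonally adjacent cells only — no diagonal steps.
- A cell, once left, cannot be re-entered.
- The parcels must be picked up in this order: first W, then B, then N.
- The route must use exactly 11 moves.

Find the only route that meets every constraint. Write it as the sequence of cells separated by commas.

The waypoints must appear in the order W, B, N, with no cell reused.
Route from Q: down to W, left to V, 3× up (reaching D), 2× left (reaching B), 2× down (reaching N), right to O, up to J — 11 moves in all.
Check: order respected (W at step 1, B at step 7, N at step 9); 11 moves as required.

Q, W, V, P, K, D, C, B, I, N, O, J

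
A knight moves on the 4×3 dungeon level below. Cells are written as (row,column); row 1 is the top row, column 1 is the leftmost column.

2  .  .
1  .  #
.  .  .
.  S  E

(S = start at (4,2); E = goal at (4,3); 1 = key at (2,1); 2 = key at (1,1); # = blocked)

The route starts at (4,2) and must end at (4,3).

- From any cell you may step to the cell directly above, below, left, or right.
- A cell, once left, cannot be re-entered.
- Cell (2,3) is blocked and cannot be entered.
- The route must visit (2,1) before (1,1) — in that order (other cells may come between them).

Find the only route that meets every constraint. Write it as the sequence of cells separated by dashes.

(4,2) - (4,1) - (3,1) - (2,1) - (1,1) - (1,2) - (2,2) - (3,2) - (3,3) - (4,3)

The waypoints must appear in the order (2,1), (1,1), with no cell reused.
Route from (4,2): left 1 to (4,1), up 3 to (1,1), right 1 to (1,2), down 2 to (3,2), right 1 to (3,3), down 1 to (4,3) — 9 moves in all.
Check: order respected (1 at step 3, 2 at step 4).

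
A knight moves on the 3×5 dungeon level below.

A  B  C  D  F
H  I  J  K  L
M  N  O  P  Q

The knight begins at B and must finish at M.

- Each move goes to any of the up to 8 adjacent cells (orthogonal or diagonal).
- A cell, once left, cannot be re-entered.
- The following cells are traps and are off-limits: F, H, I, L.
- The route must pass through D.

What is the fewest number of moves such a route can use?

Any route passes through D somewhere between B and M. Summing Chebyshev distances along the two legs (B → D → M) gives a lower bound of 2 + 3 = 5 moves.
A route of 5 moves achieves this: B → C → D → J → N → M.
Since 5 matches the lower bound, it is optimal.

5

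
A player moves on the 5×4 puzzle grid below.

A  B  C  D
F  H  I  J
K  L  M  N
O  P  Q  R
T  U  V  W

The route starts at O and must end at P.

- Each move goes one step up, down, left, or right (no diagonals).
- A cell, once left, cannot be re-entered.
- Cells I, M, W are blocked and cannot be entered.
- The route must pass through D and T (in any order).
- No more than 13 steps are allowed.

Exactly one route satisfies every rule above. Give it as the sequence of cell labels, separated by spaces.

O T U V Q R N J D C B H L P

The budget equals the shortest possible length, so every move has to be on a shortest route through the required cells.
Route from O: down to T, 2× right (reaching V), up to Q, right to R, 3× up (reaching D), 2× left (reaching B), 3× down (reaching P) — 13 moves in all.
Check: all required cells visited; 13 ≤ 13 moves.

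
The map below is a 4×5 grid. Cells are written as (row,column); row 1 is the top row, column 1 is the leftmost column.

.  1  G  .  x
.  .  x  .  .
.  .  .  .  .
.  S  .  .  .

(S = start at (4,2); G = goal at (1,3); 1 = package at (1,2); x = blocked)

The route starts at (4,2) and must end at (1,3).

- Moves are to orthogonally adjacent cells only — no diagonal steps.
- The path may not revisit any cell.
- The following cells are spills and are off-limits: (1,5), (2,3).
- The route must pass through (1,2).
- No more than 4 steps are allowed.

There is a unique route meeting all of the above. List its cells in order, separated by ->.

The budget equals the shortest possible length, so every move has to be on a shortest route through the required cells.
Route from (4,2): 3× up (reaching (1,2)), right to (1,3) — 4 moves in all.
Check: all required cells visited; 4 ≤ 4 moves.

(4,2) -> (3,2) -> (2,2) -> (1,2) -> (1,3)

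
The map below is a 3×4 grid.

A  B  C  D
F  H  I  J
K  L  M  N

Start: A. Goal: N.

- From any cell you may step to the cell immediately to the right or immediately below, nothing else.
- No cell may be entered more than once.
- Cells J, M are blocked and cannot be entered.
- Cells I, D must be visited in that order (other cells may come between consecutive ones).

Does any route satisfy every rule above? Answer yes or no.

D lies above I, so going from I to D would need an upward move — but moves only go right/down, so I cannot be visited before D.

no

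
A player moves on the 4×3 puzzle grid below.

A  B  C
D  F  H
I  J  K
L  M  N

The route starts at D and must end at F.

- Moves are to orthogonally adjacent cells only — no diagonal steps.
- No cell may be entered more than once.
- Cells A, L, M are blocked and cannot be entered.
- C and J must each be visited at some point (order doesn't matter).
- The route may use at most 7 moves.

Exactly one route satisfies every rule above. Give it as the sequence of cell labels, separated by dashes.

The 7-move cap with required stops at C, J leaves no slack for detours.
Route from D: down to I, 2× right (reaching K), 2× up (reaching C), left to B, down to F — 7 moves in all.
Check: all required cells visited; 7 ≤ 7 moves.

D - I - J - K - H - C - B - F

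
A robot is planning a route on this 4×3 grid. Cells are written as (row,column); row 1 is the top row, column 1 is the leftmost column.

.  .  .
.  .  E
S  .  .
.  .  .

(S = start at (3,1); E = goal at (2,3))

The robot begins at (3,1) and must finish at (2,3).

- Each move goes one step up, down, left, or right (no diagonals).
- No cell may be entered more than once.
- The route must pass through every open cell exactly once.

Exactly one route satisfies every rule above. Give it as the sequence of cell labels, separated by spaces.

(3,1) (4,1) (4,2) (4,3) (3,3) (3,2) (2,2) (2,1) (1,1) (1,2) (1,3) (2,3)

Need to visit all 12 open cells exactly once, starting at (3,1) and ending at (2,3).
Cell (1,3) has only two open neighbours ((2,3) and (1,2)), so the path must pass straight through it: one of those is the cell it's entered from and the other is where it exits.
Route from (3,1): down 1 to (4,1), right 2 to (4,3), up 1 to (3,3), left 1 to (3,2), up 1 to (2,2), left 1 to (2,1), up 1 to (1,1), right 2 to (1,3), down 1 to (2,3) — 11 moves in all.
Check: all 12 open cells covered.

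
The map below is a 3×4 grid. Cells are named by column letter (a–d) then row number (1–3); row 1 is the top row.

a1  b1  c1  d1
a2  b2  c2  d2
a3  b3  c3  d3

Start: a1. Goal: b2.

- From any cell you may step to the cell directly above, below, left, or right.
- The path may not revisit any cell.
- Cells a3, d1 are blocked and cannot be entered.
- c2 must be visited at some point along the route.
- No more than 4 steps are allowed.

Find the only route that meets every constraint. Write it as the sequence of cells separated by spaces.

a1 b1 c1 c2 b2

Any route must reach c2 and still end at b2 within 4 moves, so the order of the required stops is forced.
Route from a1: 2× right (reaching c1), down to c2, left to b2 — 4 moves in all.
Check: all required cells visited; 4 ≤ 4 moves.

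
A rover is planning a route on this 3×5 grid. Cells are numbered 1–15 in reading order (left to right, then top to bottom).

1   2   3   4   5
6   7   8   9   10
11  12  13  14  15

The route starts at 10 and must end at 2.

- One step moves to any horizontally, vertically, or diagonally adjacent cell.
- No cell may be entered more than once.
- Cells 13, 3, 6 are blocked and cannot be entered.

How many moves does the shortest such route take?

With diagonal moves allowed, the Chebyshev distance max(|Δrow|,|Δcol|) from 10 to 2 is 3, so at least 3 moves are needed.
A route of 3 moves achieves this: 10 → 4 → 8 → 2.
Since 3 matches the lower bound, it is optimal.

3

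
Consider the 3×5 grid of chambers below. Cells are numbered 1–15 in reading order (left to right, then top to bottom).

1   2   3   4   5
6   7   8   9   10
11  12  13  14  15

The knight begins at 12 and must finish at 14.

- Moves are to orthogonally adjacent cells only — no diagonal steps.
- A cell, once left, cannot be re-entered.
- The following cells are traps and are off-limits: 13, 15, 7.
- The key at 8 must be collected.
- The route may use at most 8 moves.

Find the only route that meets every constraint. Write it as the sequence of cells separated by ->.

Any route must reach 8 and still end at 14 within 8 moves, so the order of the required stops is forced.
Route from 12: left 1 to 11, up 2 to 1, right 2 to 3, down 1 to 8, right 1 to 9, down 1 to 14 — 8 moves in all.
Check: all required cells visited; 8 ≤ 8 moves.

12 -> 11 -> 6 -> 1 -> 2 -> 3 -> 8 -> 9 -> 14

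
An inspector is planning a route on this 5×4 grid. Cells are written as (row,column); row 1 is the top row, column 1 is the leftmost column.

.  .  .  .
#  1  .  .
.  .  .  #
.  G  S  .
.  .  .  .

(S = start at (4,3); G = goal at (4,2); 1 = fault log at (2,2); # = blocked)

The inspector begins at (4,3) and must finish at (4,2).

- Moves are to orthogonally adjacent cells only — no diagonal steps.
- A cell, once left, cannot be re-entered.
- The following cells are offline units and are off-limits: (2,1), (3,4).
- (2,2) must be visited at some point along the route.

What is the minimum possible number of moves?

Any route passes through (2,2) somewhere between (4,3) and (4,2). Summing Manhattan distances along the two legs ((4,3) → (2,2) → (4,2)) gives a lower bound of 3 + 2 = 5 moves.
A route of 5 moves achieves this: (4,3) → (3,3) → (2,3) → (2,2) → (3,2) → (4,2).
Since 5 matches the lower bound, it is optimal.

5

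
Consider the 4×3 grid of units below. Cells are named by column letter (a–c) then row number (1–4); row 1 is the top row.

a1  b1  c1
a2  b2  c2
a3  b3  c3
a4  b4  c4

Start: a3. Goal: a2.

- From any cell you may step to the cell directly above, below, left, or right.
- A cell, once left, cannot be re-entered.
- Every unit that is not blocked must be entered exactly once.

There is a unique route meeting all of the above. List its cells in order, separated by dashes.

Need to visit all 12 open cells exactly once, starting at a3 and ending at a2.
Route from a3: down 1 to a4, right 2 to c4, up 1 to c3, left 1 to b3, up 1 to b2, right 1 to c2, up 1 to c1, left 2 to a1, down 1 to a2 — 11 moves in all.
Check: all 12 open cells covered.

a3 - a4 - b4 - c4 - c3 - b3 - b2 - c2 - c1 - b1 - a1 - a2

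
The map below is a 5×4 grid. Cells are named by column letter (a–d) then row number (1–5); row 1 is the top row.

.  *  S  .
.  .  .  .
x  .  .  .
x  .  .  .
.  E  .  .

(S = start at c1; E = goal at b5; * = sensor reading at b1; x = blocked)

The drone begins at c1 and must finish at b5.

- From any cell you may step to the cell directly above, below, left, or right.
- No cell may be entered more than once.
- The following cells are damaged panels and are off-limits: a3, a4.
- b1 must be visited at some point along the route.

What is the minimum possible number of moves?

5

Any route passes through b1 somewhere between c1 and b5. Summing Manhattan distances along the two legs (c1 → b1 → b5) gives a lower bound of 1 + 4 = 5 moves.
A route of 5 moves achieves this: c1 → b1 → b2 → b3 → b4 → b5.
Since 5 matches the lower bound, it is optimal.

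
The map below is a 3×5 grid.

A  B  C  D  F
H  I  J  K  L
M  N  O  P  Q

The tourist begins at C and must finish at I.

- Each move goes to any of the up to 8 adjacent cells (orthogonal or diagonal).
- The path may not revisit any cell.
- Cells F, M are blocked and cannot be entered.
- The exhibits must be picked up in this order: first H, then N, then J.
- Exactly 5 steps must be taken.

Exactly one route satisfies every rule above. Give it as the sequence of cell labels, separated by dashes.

C - B - H - N - J - I

The waypoints must appear in the order H, N, J, with no cell reused.
Route from C: left to B, down-left to H, down-right to N, up-right to J, left to I — 5 moves in all.
Check: order respected (H at step 2, N at step 3, J at step 4); 5 moves as required.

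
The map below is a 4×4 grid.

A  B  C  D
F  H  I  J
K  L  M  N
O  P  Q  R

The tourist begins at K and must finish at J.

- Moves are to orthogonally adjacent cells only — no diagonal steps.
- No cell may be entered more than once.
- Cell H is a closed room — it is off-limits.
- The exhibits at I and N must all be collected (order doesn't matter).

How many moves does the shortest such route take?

Any route passes through I and N in some order between K and J. Summing Manhattan distances along each leg and taking the cheapest ordering (K → I → N → J) gives a lower bound of 3 + 2 + 1 = 6 moves.
The shortest route satisfying every rule uses 8 moves: K → F → A → B → C → I → M → N → J.
The no-revisit rule (legs can't share cells) pushes the minimum above the 6-move bound; an exhaustive check rules out every length from 6 to 7, leaving 8 as the minimum.

8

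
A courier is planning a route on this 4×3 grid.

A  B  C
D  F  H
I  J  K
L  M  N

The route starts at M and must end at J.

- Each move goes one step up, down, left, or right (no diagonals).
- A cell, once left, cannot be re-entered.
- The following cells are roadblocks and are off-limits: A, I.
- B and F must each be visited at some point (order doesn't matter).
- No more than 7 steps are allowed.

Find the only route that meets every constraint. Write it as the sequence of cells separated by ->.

M -> N -> K -> H -> C -> B -> F -> J

The 7-move cap with required stops at B, F leaves no slack for detours.
Route from M: right to N, 3× up (reaching C), left to B, 2× down (reaching J) — 7 moves in all.
Check: all required cells visited; 7 ≤ 7 moves.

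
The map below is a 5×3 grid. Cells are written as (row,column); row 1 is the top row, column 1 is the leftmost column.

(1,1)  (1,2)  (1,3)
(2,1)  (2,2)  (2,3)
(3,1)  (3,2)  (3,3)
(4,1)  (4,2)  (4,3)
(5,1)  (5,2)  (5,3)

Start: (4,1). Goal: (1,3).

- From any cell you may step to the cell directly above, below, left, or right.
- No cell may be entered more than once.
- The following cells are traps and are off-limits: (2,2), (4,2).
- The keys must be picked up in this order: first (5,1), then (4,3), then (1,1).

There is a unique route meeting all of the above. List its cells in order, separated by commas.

(4,1), (5,1), (5,2), (5,3), (4,3), (3,3), (3,2), (3,1), (2,1), (1,1), (1,2), (1,3)

The waypoints must appear in the order (5,1), (4,3), (1,1), with no cell reused.
Route from (4,1): down to (5,1), 2× right (reaching (5,3)), 2× up (reaching (3,3)), 2× left (reaching (3,1)), 2× up (reaching (1,1)), 2× right (reaching (1,3)) — 11 moves in all.
Check: order respected ((5,1) at step 1, (4,3) at step 4, (1,1) at step 9).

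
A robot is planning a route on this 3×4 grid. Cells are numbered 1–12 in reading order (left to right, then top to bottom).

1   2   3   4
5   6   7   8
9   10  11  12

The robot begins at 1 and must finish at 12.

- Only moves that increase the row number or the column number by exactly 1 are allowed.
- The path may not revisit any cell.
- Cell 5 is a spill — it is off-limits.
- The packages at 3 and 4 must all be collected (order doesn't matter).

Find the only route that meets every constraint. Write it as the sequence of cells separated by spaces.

1 2 3 4 8 12

Moves only go right or down, so the column and row indices never decrease.
Route from 1: right 3 to 4, down 2 to 12 — 5 moves in all.
Check: all required cells visited.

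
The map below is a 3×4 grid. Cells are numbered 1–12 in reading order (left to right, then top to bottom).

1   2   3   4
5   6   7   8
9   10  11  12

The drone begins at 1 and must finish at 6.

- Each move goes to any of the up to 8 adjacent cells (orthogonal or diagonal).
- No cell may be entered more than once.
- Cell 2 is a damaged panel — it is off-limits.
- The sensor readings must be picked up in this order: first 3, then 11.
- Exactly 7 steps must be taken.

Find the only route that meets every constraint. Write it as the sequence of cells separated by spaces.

1 5 10 7 3 8 11 6

The waypoints must appear in the order 3, 11, with no cell reused.
Route from 1: down to 5, down-right to 10, up-right to 7, up to 3, down-right to 8, down-left to 11, up-left to 6 — 7 moves in all.
Check: order respected (3 at step 4, 11 at step 6); 7 moves as required.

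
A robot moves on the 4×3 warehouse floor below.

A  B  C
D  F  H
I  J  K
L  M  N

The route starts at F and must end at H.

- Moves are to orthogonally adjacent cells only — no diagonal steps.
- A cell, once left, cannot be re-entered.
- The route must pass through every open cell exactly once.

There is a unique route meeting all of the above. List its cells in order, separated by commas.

F, J, K, N, M, L, I, D, A, B, C, H

Need to visit all 12 open cells exactly once, starting at F and ending at H.
Cell N has only two open neighbours (K and M), so the path must pass straight through it: one of those is the cell it's entered from and the other is where it exits.
Route from F: down 1 to J, right 1 to K, down 1 to N, left 2 to L, up 3 to A, right 2 to C, down 1 to H — 11 moves in all.
Check: all 12 open cells covered.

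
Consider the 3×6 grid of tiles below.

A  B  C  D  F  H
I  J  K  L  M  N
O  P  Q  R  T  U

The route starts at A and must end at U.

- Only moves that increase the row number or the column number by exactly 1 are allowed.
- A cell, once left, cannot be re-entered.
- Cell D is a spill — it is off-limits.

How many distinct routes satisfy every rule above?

15

A right/down-only route from A to U makes exactly 2 down-moves and 5 right-moves in some order.
With no other constraints that would be C(7,2) = 21 routes.
Subtract routes through each blocked cell (inclusion–exclusion for overlaps): − through D: 6 → 15.
That gives 15 routes.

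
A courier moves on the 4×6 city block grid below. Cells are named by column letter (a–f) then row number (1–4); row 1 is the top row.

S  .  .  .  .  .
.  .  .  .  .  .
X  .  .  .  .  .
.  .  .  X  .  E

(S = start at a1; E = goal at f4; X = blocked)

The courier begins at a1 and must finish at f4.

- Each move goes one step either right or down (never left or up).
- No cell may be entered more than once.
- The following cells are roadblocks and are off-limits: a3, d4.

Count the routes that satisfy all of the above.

A right/down-only route from a1 to f4 makes exactly 3 down-moves and 5 right-moves in some order.
With no other constraints that would be C(8,3) = 56 routes.
Subtract routes through each blocked cell (inclusion–exclusion for overlaps): − through a3: 6 − through d4: 20 + through a3&d4: 4 → 34.
That gives 34 routes.

34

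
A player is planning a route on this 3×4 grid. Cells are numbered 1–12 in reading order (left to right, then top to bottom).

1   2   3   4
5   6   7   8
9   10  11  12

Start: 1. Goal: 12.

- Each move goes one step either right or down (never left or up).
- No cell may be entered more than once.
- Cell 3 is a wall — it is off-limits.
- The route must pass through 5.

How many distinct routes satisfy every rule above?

A right/down-only route from 1 to 12 makes exactly 2 down-moves and 3 right-moves in some order.
With no other constraints that would be C(5,2) = 10 routes.
Split at 5 and multiply the segment counts (each segment already excludes blocked cells): 1→5: 1; 5→12: 4; product = 4.
That gives 4 routes.

4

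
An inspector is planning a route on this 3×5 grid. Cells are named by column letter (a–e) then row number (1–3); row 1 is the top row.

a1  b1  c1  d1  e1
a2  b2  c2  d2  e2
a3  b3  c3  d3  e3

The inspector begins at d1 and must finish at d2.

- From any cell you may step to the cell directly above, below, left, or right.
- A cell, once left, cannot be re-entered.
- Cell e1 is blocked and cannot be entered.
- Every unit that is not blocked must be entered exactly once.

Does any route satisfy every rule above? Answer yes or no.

yes

One route that works: d1 → c1 → c2 → b2 → b1 → a1 → a2 → a3 → b3 → c3 → d3 → e3 → e2 → d2.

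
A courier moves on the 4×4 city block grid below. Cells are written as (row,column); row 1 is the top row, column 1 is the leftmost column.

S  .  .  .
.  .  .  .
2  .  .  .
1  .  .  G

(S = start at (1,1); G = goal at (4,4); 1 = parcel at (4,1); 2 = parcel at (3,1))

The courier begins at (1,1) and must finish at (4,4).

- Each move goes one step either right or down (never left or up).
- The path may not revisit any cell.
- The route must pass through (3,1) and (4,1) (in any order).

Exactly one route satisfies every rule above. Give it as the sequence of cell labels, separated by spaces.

Moves only go right or down, so the column and row indices never decrease.
Route from (1,1): 3× down (reaching (4,1)), 3× right (reaching (4,4)) — 6 moves in all.
Check: all required cells visited.

(1,1) (2,1) (3,1) (4,1) (4,2) (4,3) (4,4)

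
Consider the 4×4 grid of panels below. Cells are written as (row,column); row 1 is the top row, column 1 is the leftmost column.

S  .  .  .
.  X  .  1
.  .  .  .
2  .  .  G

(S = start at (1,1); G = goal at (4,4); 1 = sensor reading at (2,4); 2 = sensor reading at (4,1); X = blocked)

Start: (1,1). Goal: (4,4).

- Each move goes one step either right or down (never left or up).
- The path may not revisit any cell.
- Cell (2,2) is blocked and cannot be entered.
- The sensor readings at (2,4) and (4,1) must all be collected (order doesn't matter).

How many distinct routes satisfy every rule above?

0

A right/down-only route from (1,1) to (4,4) makes exactly 3 down-moves and 3 right-moves in some order.
With no other constraints that would be C(6,3) = 20 routes.
(4,1) is below but to the left of (2,4): going (2,4) → (4,1) would need a leftward move and (4,1) → (2,4) an upward move, so no right/down-only route can visit both required cells.
No route satisfies every constraint, so the count is 0.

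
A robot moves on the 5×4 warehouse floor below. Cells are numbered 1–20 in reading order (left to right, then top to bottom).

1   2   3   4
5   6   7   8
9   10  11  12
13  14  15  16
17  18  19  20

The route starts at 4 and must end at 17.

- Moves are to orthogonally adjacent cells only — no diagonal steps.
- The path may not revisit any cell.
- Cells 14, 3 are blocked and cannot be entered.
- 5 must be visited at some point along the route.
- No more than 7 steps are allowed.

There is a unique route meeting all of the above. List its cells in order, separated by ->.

4 -> 8 -> 7 -> 6 -> 5 -> 9 -> 13 -> 17

The budget equals the shortest possible length, so every move has to be on a shortest route through the required cells.
Route from 4: down to 8, 3× left (reaching 5), 3× down (reaching 17) — 7 moves in all.
Check: all required cells visited; 7 ≤ 7 moves.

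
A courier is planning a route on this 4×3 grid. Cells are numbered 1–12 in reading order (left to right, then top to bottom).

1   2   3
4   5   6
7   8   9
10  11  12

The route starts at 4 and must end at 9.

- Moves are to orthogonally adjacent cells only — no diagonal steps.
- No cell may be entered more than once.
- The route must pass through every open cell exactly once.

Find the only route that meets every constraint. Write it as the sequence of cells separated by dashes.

Need to visit all 12 open cells exactly once, starting at 4 and ending at 9.
Cell 1 has only two open neighbours (4 and 2), so the path must pass straight through it: one of those is the cell it's entered from and the other is where it exits.
Route from 4: up to 1, 2× right (reaching 3), down to 6, left to 5, down to 8, left to 7, down to 10, 2× right (reaching 12), up to 9 — 11 moves in all.
Check: all 12 open cells covered.

4 - 1 - 2 - 3 - 6 - 5 - 8 - 7 - 10 - 11 - 12 - 9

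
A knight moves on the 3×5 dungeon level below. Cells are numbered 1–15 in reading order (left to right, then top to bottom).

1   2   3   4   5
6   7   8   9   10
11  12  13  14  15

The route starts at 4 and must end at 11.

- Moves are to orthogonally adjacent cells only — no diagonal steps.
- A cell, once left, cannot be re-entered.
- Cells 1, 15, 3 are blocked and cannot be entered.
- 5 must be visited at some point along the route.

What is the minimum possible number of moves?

7

Any route passes through 5 somewhere between 4 and 11. Summing Manhattan distances along the two legs (4 → 5 → 11) gives a lower bound of 1 + 6 = 7 moves.
A route of 7 moves achieves this: 4 → 5 → 10 → 9 → 14 → 13 → 12 → 11.
Since 7 matches the lower bound, it is optimal.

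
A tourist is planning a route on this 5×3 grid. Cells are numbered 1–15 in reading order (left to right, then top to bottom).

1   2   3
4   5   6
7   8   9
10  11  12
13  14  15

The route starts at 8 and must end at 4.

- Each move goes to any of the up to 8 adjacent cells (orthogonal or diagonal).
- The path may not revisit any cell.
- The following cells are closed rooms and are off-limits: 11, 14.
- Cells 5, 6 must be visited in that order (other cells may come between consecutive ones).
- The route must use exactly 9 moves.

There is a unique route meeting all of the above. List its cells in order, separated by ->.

8 -> 10 -> 7 -> 5 -> 9 -> 6 -> 3 -> 2 -> 1 -> 4

The waypoints must appear in the order 5, 6, with no cell reused.
Route from 8: down-left to 10, up to 7, up-right to 5, down-right to 9, 2× up (reaching 3), 2× left (reaching 1), down to 4 — 9 moves in all.
Check: order respected (5 at step 3, 6 at step 5); 9 moves as required.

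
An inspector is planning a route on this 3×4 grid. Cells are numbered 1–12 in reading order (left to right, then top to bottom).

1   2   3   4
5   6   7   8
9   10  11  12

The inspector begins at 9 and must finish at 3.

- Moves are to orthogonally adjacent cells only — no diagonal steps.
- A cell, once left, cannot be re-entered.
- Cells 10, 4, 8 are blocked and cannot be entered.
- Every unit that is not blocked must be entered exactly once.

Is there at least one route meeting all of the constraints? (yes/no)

no

Cell 12 has only one open neighbour but is neither the start nor the goal, so a Hamiltonian route would have to both enter and leave it through the same neighbour — impossible without revisiting.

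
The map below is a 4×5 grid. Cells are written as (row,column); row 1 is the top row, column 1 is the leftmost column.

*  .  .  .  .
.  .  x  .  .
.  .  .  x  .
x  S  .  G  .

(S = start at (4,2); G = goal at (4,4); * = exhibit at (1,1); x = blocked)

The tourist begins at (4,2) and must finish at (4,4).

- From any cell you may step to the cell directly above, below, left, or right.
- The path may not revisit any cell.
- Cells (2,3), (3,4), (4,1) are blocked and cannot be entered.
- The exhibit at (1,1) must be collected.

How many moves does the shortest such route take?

Any route passes through (1,1) somewhere between (4,2) and (4,4). Summing Manhattan distances along the two legs ((4,2) → (1,1) → (4,4)) gives a lower bound of 4 + 6 = 10 moves.
The shortest route satisfying every rule uses 12 moves: (4,2) → (3,2) → (2,2) → (2,1) → (1,1) → (1,2) → (1,3) → (1,4) → (2,4) → (2,5) → (3,5) → (4,5) → (4,4).
The no-revisit rule (legs can't share cells) pushes the minimum above the 10-move bound; an exhaustive check rules out every length from 10 to 11, leaving 12 as the minimum.

12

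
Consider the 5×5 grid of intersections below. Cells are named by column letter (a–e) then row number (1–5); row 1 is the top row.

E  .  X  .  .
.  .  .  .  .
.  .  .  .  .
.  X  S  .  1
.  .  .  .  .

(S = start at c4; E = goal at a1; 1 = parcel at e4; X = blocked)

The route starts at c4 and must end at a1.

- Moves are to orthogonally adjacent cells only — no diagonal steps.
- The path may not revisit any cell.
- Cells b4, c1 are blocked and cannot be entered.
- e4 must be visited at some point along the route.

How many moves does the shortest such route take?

Any route passes through e4 somewhere between c4 and a1. Summing Manhattan distances along the two legs (c4 → e4 → a1) gives a lower bound of 2 + 7 = 9 moves.
A route of 9 moves achieves this: c4 → d4 → e4 → e3 → e2 → d2 → c2 → b2 → b1 → a1.
Since 9 matches the lower bound, it is optimal.

9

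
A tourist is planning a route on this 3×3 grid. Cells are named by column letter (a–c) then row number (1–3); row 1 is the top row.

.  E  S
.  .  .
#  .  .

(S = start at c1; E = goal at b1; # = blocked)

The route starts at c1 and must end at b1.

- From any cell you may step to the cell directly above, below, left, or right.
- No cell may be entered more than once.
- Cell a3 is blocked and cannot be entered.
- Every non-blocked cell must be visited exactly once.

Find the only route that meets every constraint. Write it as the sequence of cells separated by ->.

Need to visit all 8 open cells exactly once, starting at c1 and ending at b1.
Cell b3 has only two open neighbours (b2 and c3), so the path must pass straight through it: one of those is the cell it's entered from and the other is where it exits.
Route from c1: 2× down (reaching c3), left to b3, up to b2, left to a2, up to a1, right to b1 — 7 moves in all.
Check: all 8 open cells covered.

c1 -> c2 -> c3 -> b3 -> b2 -> a2 -> a1 -> b1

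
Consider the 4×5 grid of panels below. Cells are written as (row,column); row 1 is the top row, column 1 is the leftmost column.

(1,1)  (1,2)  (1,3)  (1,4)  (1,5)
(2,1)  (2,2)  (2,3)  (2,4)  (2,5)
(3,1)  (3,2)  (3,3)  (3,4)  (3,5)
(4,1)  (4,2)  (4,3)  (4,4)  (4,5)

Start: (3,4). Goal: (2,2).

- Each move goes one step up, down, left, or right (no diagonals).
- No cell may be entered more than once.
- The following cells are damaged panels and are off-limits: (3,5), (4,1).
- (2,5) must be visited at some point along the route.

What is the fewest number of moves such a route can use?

Any route passes through (2,5) somewhere between (3,4) and (2,2). Summing Manhattan distances along the two legs ((3,4) → (2,5) → (2,2)) gives a lower bound of 2 + 3 = 5 moves.
The shortest route satisfying every rule uses 7 moves: (3,4) → (2,4) → (2,5) → (1,5) → (1,4) → (1,3) → (2,3) → (2,2).
The no-revisit rule (legs can't share cells) pushes the minimum above the 5-move bound; an exhaustive check rules out every length from 5 to 6, leaving 7 as the minimum.

7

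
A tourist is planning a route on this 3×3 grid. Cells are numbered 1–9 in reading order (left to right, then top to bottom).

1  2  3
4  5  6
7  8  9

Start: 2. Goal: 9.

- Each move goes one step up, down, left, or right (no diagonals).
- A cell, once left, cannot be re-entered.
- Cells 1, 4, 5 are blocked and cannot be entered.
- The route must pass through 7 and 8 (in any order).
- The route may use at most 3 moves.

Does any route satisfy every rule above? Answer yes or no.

7 must be visited but has only one open neighbour (8), and it is neither the start nor the goal — the route would have to enter and leave through 8, re-entering it.

no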